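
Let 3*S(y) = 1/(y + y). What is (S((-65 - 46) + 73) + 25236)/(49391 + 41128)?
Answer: 5753807/20638332 ≈ 0.27879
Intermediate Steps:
S(y) = 1/(6*y) (S(y) = 1/(3*(y + y)) = 1/(3*((2*y))) = (1/(2*y))/3 = 1/(6*y))
(S((-65 - 46) + 73) + 25236)/(49391 + 41128) = (1/(6*((-65 - 46) + 73)) + 25236)/(49391 + 41128) = (1/(6*(-111 + 73)) + 25236)/90519 = ((⅙)/(-38) + 25236)*(1/90519) = ((⅙)*(-1/38) + 25236)*(1/90519) = (-1/228 + 25236)*(1/90519) = (5753807/228)*(1/90519) = 5753807/20638332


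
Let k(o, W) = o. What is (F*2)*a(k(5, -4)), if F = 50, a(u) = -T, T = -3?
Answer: 300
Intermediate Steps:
a(u) = 3 (a(u) = -1*(-3) = 3)
(F*2)*a(k(5, -4)) = (50*2)*3 = 100*3 = 300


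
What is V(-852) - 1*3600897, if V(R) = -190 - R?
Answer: -3600235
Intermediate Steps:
V(-852) - 1*3600897 = (-190 - 1*(-852)) - 1*3600897 = (-190 + 852) - 3600897 = 662 - 3600897 = -3600235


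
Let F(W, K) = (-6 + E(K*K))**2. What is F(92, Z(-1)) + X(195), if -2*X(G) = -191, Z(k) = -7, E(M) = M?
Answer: 3889/2 ≈ 1944.5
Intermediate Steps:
F(W, K) = (-6 + K**2)**2 (F(W, K) = (-6 + K*K)**2 = (-6 + K**2)**2)
X(G) = 191/2 (X(G) = -1/2*(-191) = 191/2)
F(92, Z(-1)) + X(195) = (-6 + (-7)**2)**2 + 191/2 = (-6 + 49)**2 + 191/2 = 43**2 + 191/2 = 1849 + 191/2 = 3889/2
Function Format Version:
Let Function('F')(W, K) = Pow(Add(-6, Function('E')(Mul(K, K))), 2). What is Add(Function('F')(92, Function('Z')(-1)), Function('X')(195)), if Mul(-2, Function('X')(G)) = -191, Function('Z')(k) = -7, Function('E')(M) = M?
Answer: Rational(3889, 2) ≈ 1944.5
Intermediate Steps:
Function('F')(W, K) = Pow(Add(-6, Pow(K, 2)), 2) (Function('F')(W, K) = Pow(Add(-6, Mul(K, K)), 2) = Pow(Add(-6, Pow(K, 2)), 2))
Function('X')(G) = Rational(191, 2) (Function('X')(G) = Mul(Rational(-1, 2), -191) = Rational(191, 2))
Add(Function('F')(92, Function('Z')(-1)), Function('X')(195)) = Add(Pow(Add(-6, Pow(-7, 2)), 2), Rational(191, 2)) = Add(Pow(Add(-6, 49), 2), Rational(191, 2)) = Add(Pow(43, 2), Rational(191, 2)) = Add(1849, Rational(191, 2)) = Rational(3889, 2)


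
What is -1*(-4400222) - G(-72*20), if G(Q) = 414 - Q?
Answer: 4398368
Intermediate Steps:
-1*(-4400222) - G(-72*20) = -1*(-4400222) - (414 - (-72)*20) = 4400222 - (414 - 1*(-1440)) = 4400222 - (414 + 1440) = 4400222 - 1*1854 = 4400222 - 1854 = 4398368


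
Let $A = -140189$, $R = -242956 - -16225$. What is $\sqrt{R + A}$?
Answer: $2 i \sqrt{91730} \approx 605.74 i$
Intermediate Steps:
$R = -226731$ ($R = -242956 + 16225 = -226731$)
$\sqrt{R + A} = \sqrt{-226731 - 140189} = \sqrt{-366920} = 2 i \sqrt{91730}$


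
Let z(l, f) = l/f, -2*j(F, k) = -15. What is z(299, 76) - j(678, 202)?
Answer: -271/76 ≈ -3.5658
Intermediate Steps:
j(F, k) = 15/2 (j(F, k) = -1/2*(-15) = 15/2)
z(299, 76) - j(678, 202) = 299/76 - 1*15/2 = 299*(1/76) - 15/2 = 299/76 - 15/2 = -271/76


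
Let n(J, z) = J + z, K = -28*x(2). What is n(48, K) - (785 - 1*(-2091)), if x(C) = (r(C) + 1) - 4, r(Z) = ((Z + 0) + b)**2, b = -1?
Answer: -2772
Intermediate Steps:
r(Z) = (-1 + Z)**2 (r(Z) = ((Z + 0) - 1)**2 = (Z - 1)**2 = (-1 + Z)**2)
x(C) = -3 + (-1 + C)**2 (x(C) = ((-1 + C)**2 + 1) - 4 = (1 + (-1 + C)**2) - 4 = -3 + (-1 + C)**2)
K = 56 (K = -28*(-3 + (-1 + 2)**2) = -28*(-3 + 1**2) = -28*(-3 + 1) = -28*(-2) = 56)
n(48, K) - (785 - 1*(-2091)) = (48 + 56) - (785 - 1*(-2091)) = 104 - (785 + 2091) = 104 - 1*2876 = 104 - 2876 = -2772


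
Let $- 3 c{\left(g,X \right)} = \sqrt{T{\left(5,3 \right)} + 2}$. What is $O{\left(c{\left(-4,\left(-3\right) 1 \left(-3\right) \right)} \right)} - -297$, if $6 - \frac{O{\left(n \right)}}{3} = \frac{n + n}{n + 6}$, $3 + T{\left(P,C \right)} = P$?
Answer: $\frac{1263}{4} \approx 315.75$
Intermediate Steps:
$T{\left(P,C \right)} = -3 + P$
$c{\left(g,X \right)} = - \frac{2}{3}$ ($c{\left(g,X \right)} = - \frac{\sqrt{\left(-3 + 5\right) + 2}}{3} = - \frac{\sqrt{2 + 2}}{3} = - \frac{\sqrt{4}}{3} = \left(- \frac{1}{3}\right) 2 = - \frac{2}{3}$)
$O{\left(n \right)} = 18 - \frac{6 n}{6 + n}$ ($O{\left(n \right)} = 18 - 3 \frac{n + n}{n + 6} = 18 - 3 \frac{2 n}{6 + n} = 18 - \frac{6 n}{6 + n}$)
$O{\left(c{\left(-4,\left(-3\right) 1 \left(-3\right) \right)} \right)} - -297 = \frac{12 \left(9 - \frac{2}{3}\right)}{6 - \frac{2}{3}} - -297 = 12 \frac{1}{\frac{16}{3}} \cdot \frac{25}{3} + 297 = 12 \cdot \frac{3}{16} \cdot \frac{25}{3} + 297 = \frac{75}{4} + 297 = \frac{1263}{4}$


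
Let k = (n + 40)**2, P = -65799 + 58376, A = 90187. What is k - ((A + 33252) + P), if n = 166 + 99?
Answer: -22991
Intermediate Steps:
n = 265
P = -7423
k = 93025 (k = (265 + 40)**2 = 305**2 = 93025)
k - ((A + 33252) + P) = 93025 - ((90187 + 33252) - 7423) = 93025 - (123439 - 7423) = 93025 - 1*116016 = 93025 - 116016 = -22991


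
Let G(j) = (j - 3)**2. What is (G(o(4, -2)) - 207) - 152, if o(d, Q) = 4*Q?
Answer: -238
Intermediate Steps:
G(j) = (-3 + j)**2
(G(o(4, -2)) - 207) - 152 = ((-3 + 4*(-2))**2 - 207) - 152 = ((-3 - 8)**2 - 207) - 152 = ((-11)**2 - 207) - 152 = (121 - 207) - 152 = -86 - 152 = -238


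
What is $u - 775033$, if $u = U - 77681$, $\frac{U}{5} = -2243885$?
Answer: $-12072139$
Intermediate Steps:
$U = -11219425$ ($U = 5 \left(-2243885\right) = -11219425$)
$u = -11297106$ ($u = -11219425 - 77681 = -11297106$)
$u - 775033 = -11297106 - 775033 = -12072139$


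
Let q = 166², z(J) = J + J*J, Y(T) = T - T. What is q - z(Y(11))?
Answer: 27556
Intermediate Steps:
Y(T) = 0
z(J) = J + J²
q = 27556
q - z(Y(11)) = 27556 - 0*(1 + 0) = 27556 - 0 = 27556 - 1*0 = 27556 + 0 = 27556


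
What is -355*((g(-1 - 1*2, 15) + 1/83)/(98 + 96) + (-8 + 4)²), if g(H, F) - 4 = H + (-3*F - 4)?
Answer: -90045395/16102 ≈ -5592.2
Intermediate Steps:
g(H, F) = H - 3*F (g(H, F) = 4 + (H + (-3*F - 4)) = 4 + (H + (-4 - 3*F)) = 4 + (-4 + H - 3*F) = H - 3*F)
-355*((g(-1 - 1*2, 15) + 1/83)/(98 + 96) + (-8 + 4)²) = -355*((((-1 - 1*2) - 3*15) + 1/83)/(98 + 96) + (-8 + 4)²) = -355*((((-1 - 2) - 45) + 1/83)/194 + (-4)²) = -355*(((-3 - 45) + 1/83)*(1/194) + 16) = -355*((-48 + 1/83)*(1/194) + 16) = -355*(-3983/83*1/194 + 16) = -355*(-3983/16102 + 16) = -355*253649/16102 = -90045395/16102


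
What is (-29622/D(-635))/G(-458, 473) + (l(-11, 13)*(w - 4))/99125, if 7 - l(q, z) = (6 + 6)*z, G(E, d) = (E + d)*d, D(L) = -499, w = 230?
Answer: -7752221148/23396176375 ≈ -0.33135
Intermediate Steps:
G(E, d) = d*(E + d)
l(q, z) = 7 - 12*z (l(q, z) = 7 - (6 + 6)*z = 7 - 12*z)
(-29622/D(-635))/G(-458, 473) + (l(-11, 13)*(w - 4))/99125 = (-29622/(-499))/((473*(-458 + 473))) + ((7 - 12*13)*(230 - 4))/99125 = (-29622*(-1/499))/((473*15)) + ((7 - 156)*226)*(1/99125) = (29622/499)/7095 - 149*226*(1/99125) = (29622/499)*(1/7095) - 33674*1/99125 = 9874/1180135 - 33674/99125 = -7752221148/23396176375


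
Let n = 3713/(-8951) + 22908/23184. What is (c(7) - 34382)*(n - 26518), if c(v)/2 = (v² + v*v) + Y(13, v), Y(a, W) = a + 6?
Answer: 170210952471727/187971 ≈ 9.0552e+8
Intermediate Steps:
Y(a, W) = 6 + a
n = 431041/751884 (n = 3713*(-1/8951) + 22908*(1/23184) = -3713/8951 + 83/84 = 431041/751884 ≈ 0.57328)
c(v) = 38 + 4*v² (c(v) = 2*((v² + v*v) + (6 + 13)) = 2*((v² + v²) + 19) = 2*(2*v² + 19) = 2*(19 + 2*v²) = 38 + 4*v²)
(c(7) - 34382)*(n - 26518) = ((38 + 4*7²) - 34382)*(431041/751884 - 26518) = ((38 + 4*49) - 34382)*(-19938028871/751884) = ((38 + 196) - 34382)*(-19938028871/751884) = (234 - 34382)*(-19938028871/751884) = -34148*(-19938028871/751884) = 170210952471727/187971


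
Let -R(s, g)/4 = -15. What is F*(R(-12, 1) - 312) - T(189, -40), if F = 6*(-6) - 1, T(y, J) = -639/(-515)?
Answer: 4801221/515 ≈ 9322.8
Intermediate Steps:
T(y, J) = 639/515 (T(y, J) = -639*(-1/515) = 639/515)
R(s, g) = 60 (R(s, g) = -4*(-15) = 60)
F = -37 (F = -36 - 1 = -37)
F*(R(-12, 1) - 312) - T(189, -40) = -37*(60 - 312) - 1*639/515 = -37*(-252) - 639/515 = 9324 - 639/515 = 4801221/515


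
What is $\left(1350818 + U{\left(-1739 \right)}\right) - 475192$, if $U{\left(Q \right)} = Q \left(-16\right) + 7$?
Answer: $903457$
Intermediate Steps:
$U{\left(Q \right)} = 7 - 16 Q$ ($U{\left(Q \right)} = - 16 Q + 7 = 7 - 16 Q$)
$\left(1350818 + U{\left(-1739 \right)}\right) - 475192 = \left(1350818 + \left(7 - -27824\right)\right) - 475192 = \left(1350818 + \left(7 + 27824\right)\right) - 475192 = \left(1350818 + 27831\right) - 475192 = 1378649 - 475192 = 903457$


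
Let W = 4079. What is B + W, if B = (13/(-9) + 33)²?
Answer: 411055/81 ≈ 5074.8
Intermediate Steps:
B = 80656/81 (B = (13*(-⅑) + 33)² = (-13/9 + 33)² = (284/9)² = 80656/81 ≈ 995.75)
B + W = 80656/81 + 4079 = 411055/81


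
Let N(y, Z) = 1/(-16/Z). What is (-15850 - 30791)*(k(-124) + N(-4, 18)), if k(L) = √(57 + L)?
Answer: 419769/8 - 46641*I*√67 ≈ 52471.0 - 3.8177e+5*I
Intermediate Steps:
N(y, Z) = -Z/16
(-15850 - 30791)*(k(-124) + N(-4, 18)) = (-15850 - 30791)*(√(57 - 124) - 1/16*18) = -46641*(√(-67) - 9/8) = -46641*(I*√67 - 9/8) = -46641*(-9/8 + I*√67) = 419769/8 - 46641*I*√67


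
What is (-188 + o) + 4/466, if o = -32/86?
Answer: -1887214/10019 ≈ -188.36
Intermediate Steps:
o = -16/43 (o = -32*1/86 = -16/43 ≈ -0.37209)
(-188 + o) + 4/466 = (-188 - 16/43) + 4/466 = -8100/43 + 4*(1/466) = -8100/43 + 2/233 = -1887214/10019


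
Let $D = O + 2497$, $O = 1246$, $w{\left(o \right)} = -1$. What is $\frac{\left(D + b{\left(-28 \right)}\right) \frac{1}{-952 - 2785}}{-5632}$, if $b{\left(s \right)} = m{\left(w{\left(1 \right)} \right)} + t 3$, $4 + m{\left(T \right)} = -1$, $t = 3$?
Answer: $\frac{3747}{21046784} \approx 0.00017803$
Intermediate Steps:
$m{\left(T \right)} = -5$ ($m{\left(T \right)} = -4 - 1 = -5$)
$b{\left(s \right)} = 4$ ($b{\left(s \right)} = -5 + 3 \cdot 3 = -5 + 9 = 4$)
$D = 3743$ ($D = 1246 + 2497 = 3743$)
$\frac{\left(D + b{\left(-28 \right)}\right) \frac{1}{-952 - 2785}}{-5632} = \frac{\left(3743 + 4\right) \frac{1}{-952 - 2785}}{-5632} = \frac{3747}{-3737} \left(- \frac{1}{5632}\right) = 3747 \left(- \frac{1}{3737}\right) \left(- \frac{1}{5632}\right) = \left(- \frac{3747}{3737}\right) \left(- \frac{1}{5632}\right) = \frac{3747}{21046784}$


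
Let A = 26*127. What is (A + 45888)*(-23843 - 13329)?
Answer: -1828490680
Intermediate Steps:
A = 3302
(A + 45888)*(-23843 - 13329) = (3302 + 45888)*(-23843 - 13329) = 49190*(-37172) = -1828490680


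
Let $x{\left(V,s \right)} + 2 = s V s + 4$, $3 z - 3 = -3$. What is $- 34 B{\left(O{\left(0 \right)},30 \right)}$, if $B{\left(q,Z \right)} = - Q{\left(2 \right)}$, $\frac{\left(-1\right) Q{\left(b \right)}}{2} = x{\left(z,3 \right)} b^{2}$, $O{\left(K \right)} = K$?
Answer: $-544$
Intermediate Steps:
$z = 0$ ($z = 1 + \frac{1}{3} \left(-3\right) = 1 - 1 = 0$)
$x{\left(V,s \right)} = 2 + V s^{2}$ ($x{\left(V,s \right)} = -2 + \left(s V s + 4\right) = -2 + \left(V s s + 4\right) = -2 + \left(V s^{2} + 4\right) = -2 + \left(4 + V s^{2}\right) = 2 + V s^{2}$)
$Q{\left(b \right)} = - 4 b^{2}$ ($Q{\left(b \right)} = - 2 \left(2 + 0 \cdot 3^{2}\right) b^{2} = - 2 \left(2 + 0 \cdot 9\right) b^{2} = - 2 \left(2 + 0\right) b^{2} = - 2 \cdot 2 b^{2} = - 4 b^{2}$)
$B{\left(q,Z \right)} = 16$ ($B{\left(q,Z \right)} = - \left(-4\right) 2^{2} = - \left(-4\right) 4 = \left(-1\right) \left(-16\right) = 16$)
$- 34 B{\left(O{\left(0 \right)},30 \right)} = \left(-34\right) 16 = -544$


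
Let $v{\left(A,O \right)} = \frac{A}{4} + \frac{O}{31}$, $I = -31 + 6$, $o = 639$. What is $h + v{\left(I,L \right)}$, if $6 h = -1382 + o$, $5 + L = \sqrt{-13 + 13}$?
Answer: $- \frac{48451}{372} \approx -130.24$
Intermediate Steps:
$I = -25$
$L = -5$ ($L = -5 + \sqrt{-13 + 13} = -5 + \sqrt{0} = -5 + 0 = -5$)
$v{\left(A,O \right)} = \frac{A}{4} + \frac{O}{31}$ ($v{\left(A,O \right)} = A \frac{1}{4} + O \frac{1}{31} = \frac{A}{4} + \frac{O}{31}$)
$h = - \frac{743}{6}$ ($h = \frac{-1382 + 639}{6} = \frac{1}{6} \left(-743\right) = - \frac{743}{6} \approx -123.83$)
$h + v{\left(I,L \right)} = - \frac{743}{6} + \left(\frac{1}{4} \left(-25\right) + \frac{1}{31} \left(-5\right)\right) = - \frac{743}{6} - \frac{795}{124} = - \frac{48451}{372}$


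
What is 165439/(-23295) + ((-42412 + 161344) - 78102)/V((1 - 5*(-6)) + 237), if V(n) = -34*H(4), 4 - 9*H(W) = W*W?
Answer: 1415452423/1584060 ≈ 893.56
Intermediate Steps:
H(W) = 4/9 - W**2/9 (H(W) = 4/9 - W*W/9 = 4/9 - W**2/9)
V(n) = 136/3 (V(n) = -34*(4/9 - 1/9*4**2) = -34*(4/9 - 1/9*16) = -34*(4/9 - 16/9) = -34*(-4/3) = 136/3)
165439/(-23295) + ((-42412 + 161344) - 78102)/V((1 - 5*(-6)) + 237) = 165439/(-23295) + ((-42412 + 161344) - 78102)/(136/3) = 165439*(-1/23295) + (118932 - 78102)*(3/136) = -165439/23295 + 40830*(3/136) = -165439/23295 + 61245/68 = 1415452423/1584060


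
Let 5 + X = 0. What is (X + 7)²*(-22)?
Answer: -88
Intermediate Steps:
X = -5 (X = -5 + 0 = -5)
(X + 7)²*(-22) = (-5 + 7)²*(-22) = 2²*(-22) = 4*(-22) = -88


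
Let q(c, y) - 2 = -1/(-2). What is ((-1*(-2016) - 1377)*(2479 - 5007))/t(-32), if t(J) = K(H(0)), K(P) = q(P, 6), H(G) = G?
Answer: -3230784/5 ≈ -6.4616e+5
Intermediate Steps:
q(c, y) = 5/2 (q(c, y) = 2 - 1/(-2) = 2 - 1*(-1/2) = 2 + 1/2 = 5/2)
K(P) = 5/2
t(J) = 5/2
((-1*(-2016) - 1377)*(2479 - 5007))/t(-32) = ((-1*(-2016) - 1377)*(2479 - 5007))/(5/2) = ((2016 - 1377)*(-2528))*(2/5) = (639*(-2528))*(2/5) = -1615392*2/5 = -3230784/5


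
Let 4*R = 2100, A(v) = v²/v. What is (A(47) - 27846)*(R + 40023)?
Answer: -1127193852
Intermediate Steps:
A(v) = v
R = 525 (R = (¼)*2100 = 525)
(A(47) - 27846)*(R + 40023) = (47 - 27846)*(525 + 40023) = -27799*40548 = -1127193852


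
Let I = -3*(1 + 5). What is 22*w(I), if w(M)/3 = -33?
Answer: -2178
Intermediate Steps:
I = -18 (I = -3*6 = -18)
w(M) = -99 (w(M) = 3*(-33) = -99)
22*w(I) = 22*(-99) = -2178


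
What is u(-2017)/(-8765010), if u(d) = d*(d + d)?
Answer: -4068289/4382505 ≈ -0.92830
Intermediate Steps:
u(d) = 2*d² (u(d) = d*(2*d) = 2*d²)
u(-2017)/(-8765010) = (2*(-2017)²)/(-8765010) = (2*4068289)*(-1/8765010) = 8136578*(-1/8765010) = -4068289/4382505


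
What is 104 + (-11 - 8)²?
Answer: 465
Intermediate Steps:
104 + (-11 - 8)² = 104 + (-19)² = 104 + 361 = 465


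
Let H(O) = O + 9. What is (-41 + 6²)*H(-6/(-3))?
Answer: -55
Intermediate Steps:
H(O) = 9 + O
(-41 + 6²)*H(-6/(-3)) = (-41 + 6²)*(9 - 6/(-3)) = (-41 + 36)*(9 - 6*(-⅓)) = -5*(9 + 2) = -5*11 = -55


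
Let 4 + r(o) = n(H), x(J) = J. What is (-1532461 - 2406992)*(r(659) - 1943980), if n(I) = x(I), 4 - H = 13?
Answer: 7658269055829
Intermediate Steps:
H = -9 (H = 4 - 1*13 = 4 - 13 = -9)
n(I) = I
r(o) = -13 (r(o) = -4 - 9 = -13)
(-1532461 - 2406992)*(r(659) - 1943980) = (-1532461 - 2406992)*(-13 - 1943980) = -3939453*(-1943993) = 7658269055829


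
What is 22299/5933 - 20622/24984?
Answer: 72461315/24705012 ≈ 2.9331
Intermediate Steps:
22299/5933 - 20622/24984 = 22299*(1/5933) - 20622*1/24984 = 22299/5933 - 3437/4164 = 72461315/24705012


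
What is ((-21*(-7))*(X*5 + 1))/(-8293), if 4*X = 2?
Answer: -1029/16586 ≈ -0.062040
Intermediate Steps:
X = ½ (X = (¼)*2 = ½ ≈ 0.50000)
((-21*(-7))*(X*5 + 1))/(-8293) = ((-21*(-7))*((½)*5 + 1))/(-8293) = (147*(5/2 + 1))*(-1/8293) = (147*(7/2))*(-1/8293) = (1029/2)*(-1/8293) = -1029/16586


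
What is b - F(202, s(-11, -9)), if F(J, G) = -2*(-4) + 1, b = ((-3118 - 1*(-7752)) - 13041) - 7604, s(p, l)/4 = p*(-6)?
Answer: -16020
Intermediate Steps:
s(p, l) = -24*p (s(p, l) = 4*(p*(-6)) = 4*(-6*p) = -24*p)
b = -16011 (b = ((-3118 + 7752) - 13041) - 7604 = (4634 - 13041) - 7604 = -8407 - 7604 = -16011)
F(J, G) = 9 (F(J, G) = 8 + 1 = 9)
b - F(202, s(-11, -9)) = -16011 - 1*9 = -16011 - 9 = -16020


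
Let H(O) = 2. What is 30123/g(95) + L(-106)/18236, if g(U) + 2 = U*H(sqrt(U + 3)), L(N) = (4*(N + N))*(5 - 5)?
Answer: 30123/188 ≈ 160.23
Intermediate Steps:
L(N) = 0 (L(N) = (4*(2*N))*0 = (8*N)*0 = 0)
g(U) = -2 + 2*U (g(U) = -2 + U*2 = -2 + 2*U)
30123/g(95) + L(-106)/18236 = 30123/(-2 + 2*95) + 0/18236 = 30123/(-2 + 190) + 0*(1/18236) = 30123/188 + 0 = 30123/188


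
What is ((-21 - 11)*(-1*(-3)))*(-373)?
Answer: 35808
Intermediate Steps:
((-21 - 11)*(-1*(-3)))*(-373) = -32*3*(-373) = -96*(-373) = 35808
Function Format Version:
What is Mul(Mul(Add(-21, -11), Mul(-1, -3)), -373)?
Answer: 35808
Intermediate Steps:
Mul(Mul(Add(-21, -11), Mul(-1, -3)), -373) = Mul(Mul(-32, 3), -373) = Mul(-96, -373) = 35808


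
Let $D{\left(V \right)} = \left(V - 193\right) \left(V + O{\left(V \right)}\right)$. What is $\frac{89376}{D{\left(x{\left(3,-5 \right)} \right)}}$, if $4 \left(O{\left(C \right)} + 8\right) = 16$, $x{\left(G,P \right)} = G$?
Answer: $\frac{2352}{5} \approx 470.4$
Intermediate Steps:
$O{\left(C \right)} = -4$ ($O{\left(C \right)} = -8 + \frac{1}{4} \cdot 16 = -8 + 4 = -4$)
$D{\left(V \right)} = \left(-193 + V\right) \left(-4 + V\right)$ ($D{\left(V \right)} = \left(V - 193\right) \left(V - 4\right) = \left(-193 + V\right) \left(-4 + V\right)$)
$\frac{89376}{D{\left(x{\left(3,-5 \right)} \right)}} = \frac{89376}{772 + 3^{2} - 591} = \frac{89376}{772 + 9 - 591} = \frac{89376}{190} = 89376 \cdot \frac{1}{190} = \frac{2352}{5}$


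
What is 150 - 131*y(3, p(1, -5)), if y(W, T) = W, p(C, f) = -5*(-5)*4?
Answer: -243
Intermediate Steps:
p(C, f) = 100 (p(C, f) = 25*4 = 100)
150 - 131*y(3, p(1, -5)) = 150 - 131*3 = 150 - 393 = -243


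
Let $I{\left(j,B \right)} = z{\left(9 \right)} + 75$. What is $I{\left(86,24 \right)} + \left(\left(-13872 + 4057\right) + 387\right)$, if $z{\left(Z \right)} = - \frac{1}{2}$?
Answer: $- \frac{18707}{2} \approx -9353.5$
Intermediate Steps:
$z{\left(Z \right)} = - \frac{1}{2}$ ($z{\left(Z \right)} = \left(-1\right) \frac{1}{2} = - \frac{1}{2}$)
$I{\left(j,B \right)} = \frac{149}{2}$ ($I{\left(j,B \right)} = - \frac{1}{2} + 75 = \frac{149}{2}$)
$I{\left(86,24 \right)} + \left(\left(-13872 + 4057\right) + 387\right) = \frac{149}{2} + \left(\left(-13872 + 4057\right) + 387\right) = \frac{149}{2} + \left(-9815 + 387\right) = \frac{149}{2} - 9428 = - \frac{18707}{2}$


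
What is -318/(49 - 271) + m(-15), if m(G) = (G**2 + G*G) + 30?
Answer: 17813/37 ≈ 481.43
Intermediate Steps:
m(G) = 30 + 2*G**2 (m(G) = (G**2 + G**2) + 30 = 2*G**2 + 30 = 30 + 2*G**2)
-318/(49 - 271) + m(-15) = -318/(49 - 271) + (30 + 2*(-15)**2) = -318/(-222) + (30 + 2*225) = -1/222*(-318) + (30 + 450) = 53/37 + 480 = 17813/37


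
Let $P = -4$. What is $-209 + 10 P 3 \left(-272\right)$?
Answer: $32431$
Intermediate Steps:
$-209 + 10 P 3 \left(-272\right) = -209 + 10 \left(-4\right) 3 \left(-272\right) = -209 + \left(-40\right) 3 \left(-272\right) = -209 - -32640 = -209 + 32640 = 32431$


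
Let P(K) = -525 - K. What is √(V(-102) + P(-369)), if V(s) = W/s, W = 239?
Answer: I*√1647402/102 ≈ 12.583*I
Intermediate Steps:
V(s) = 239/s
√(V(-102) + P(-369)) = √(239/(-102) + (-525 - 1*(-369))) = √(239*(-1/102) + (-525 + 369)) = √(-239/102 - 156) = √(-16151/102) = I*√1647402/102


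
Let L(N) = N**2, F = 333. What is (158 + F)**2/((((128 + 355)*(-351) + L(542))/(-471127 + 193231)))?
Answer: -66995445576/124231 ≈ -5.3928e+5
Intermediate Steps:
(158 + F)**2/((((128 + 355)*(-351) + L(542))/(-471127 + 193231))) = (158 + 333)**2/((((128 + 355)*(-351) + 542**2)/(-471127 + 193231))) = 491**2/(((483*(-351) + 293764)/(-277896))) = 241081/(((-169533 + 293764)*(-1/277896))) = 241081/((124231*(-1/277896))) = 241081/(-124231/277896) = 241081*(-277896/124231) = -66995445576/124231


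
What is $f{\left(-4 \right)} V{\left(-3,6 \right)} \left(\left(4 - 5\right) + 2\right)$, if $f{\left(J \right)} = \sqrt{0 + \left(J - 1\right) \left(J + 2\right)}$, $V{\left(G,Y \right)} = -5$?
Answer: $- 5 \sqrt{10} \approx -15.811$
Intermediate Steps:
$f{\left(J \right)} = \sqrt{\left(-1 + J\right) \left(2 + J\right)}$ ($f{\left(J \right)} = \sqrt{0 + \left(-1 + J\right) \left(2 + J\right)} = \sqrt{\left(-1 + J\right) \left(2 + J\right)}$)
$f{\left(-4 \right)} V{\left(-3,6 \right)} \left(\left(4 - 5\right) + 2\right) = \sqrt{-2 - 4 + \left(-4\right)^{2}} \left(- 5 \left(\left(4 - 5\right) + 2\right)\right) = \sqrt{-2 - 4 + 16} \left(- 5 \left(-1 + 2\right)\right) = \sqrt{10} \left(\left(-5\right) 1\right) = \sqrt{10} \left(-5\right) = - 5 \sqrt{10}$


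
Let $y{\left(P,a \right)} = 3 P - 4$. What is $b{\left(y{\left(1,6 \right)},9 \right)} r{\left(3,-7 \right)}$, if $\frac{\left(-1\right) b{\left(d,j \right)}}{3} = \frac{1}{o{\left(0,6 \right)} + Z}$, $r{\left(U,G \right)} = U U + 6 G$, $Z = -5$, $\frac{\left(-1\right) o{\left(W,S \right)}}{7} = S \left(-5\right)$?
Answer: $\frac{99}{205} \approx 0.48293$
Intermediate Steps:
$o{\left(W,S \right)} = 35 S$ ($o{\left(W,S \right)} = - 7 S \left(-5\right) = - 7 \left(- 5 S\right) = 35 S$)
$y{\left(P,a \right)} = -4 + 3 P$
$r{\left(U,G \right)} = U^{2} + 6 G$
$b{\left(d,j \right)} = - \frac{3}{205}$ ($b{\left(d,j \right)} = - \frac{3}{35 \cdot 6 - 5} = - \frac{3}{210 - 5} = - \frac{3}{205}$)
$b{\left(y{\left(1,6 \right)},9 \right)} r{\left(3,-7 \right)} = - \frac{3 \left(3^{2} + 6 \left(-7\right)\right)}{205} = - \frac{3 \left(9 - 42\right)}{205} = \left(- \frac{3}{205}\right) \left(-33\right) = \frac{99}{205}$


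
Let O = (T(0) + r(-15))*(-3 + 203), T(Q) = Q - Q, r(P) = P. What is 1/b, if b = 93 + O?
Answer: -1/2907 ≈ -0.00034400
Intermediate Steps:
T(Q) = 0
O = -3000 (O = (0 - 15)*(-3 + 203) = -15*200 = -3000)
b = -2907 (b = 93 - 3000 = -2907)
1/b = 1/(-2907) = -1/2907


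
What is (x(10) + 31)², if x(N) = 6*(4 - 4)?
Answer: 961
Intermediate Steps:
x(N) = 0 (x(N) = 6*0 = 0)
(x(10) + 31)² = (0 + 31)² = 31² = 961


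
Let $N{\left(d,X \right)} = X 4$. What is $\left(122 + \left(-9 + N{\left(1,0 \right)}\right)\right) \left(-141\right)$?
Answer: $-15933$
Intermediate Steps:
$N{\left(d,X \right)} = 4 X$
$\left(122 + \left(-9 + N{\left(1,0 \right)}\right)\right) \left(-141\right) = \left(122 + \left(-9 + 4 \cdot 0\right)\right) \left(-141\right) = \left(122 + \left(-9 + 0\right)\right) \left(-141\right) = \left(122 - 9\right) \left(-141\right) = 113 \left(-141\right) = -15933$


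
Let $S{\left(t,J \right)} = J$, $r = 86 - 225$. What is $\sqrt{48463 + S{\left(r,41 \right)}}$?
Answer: $2 \sqrt{12126} \approx 220.24$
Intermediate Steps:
$r = -139$ ($r = 86 - 225 = -139$)
$\sqrt{48463 + S{\left(r,41 \right)}} = \sqrt{48463 + 41} = \sqrt{48504} = 2 \sqrt{12126}$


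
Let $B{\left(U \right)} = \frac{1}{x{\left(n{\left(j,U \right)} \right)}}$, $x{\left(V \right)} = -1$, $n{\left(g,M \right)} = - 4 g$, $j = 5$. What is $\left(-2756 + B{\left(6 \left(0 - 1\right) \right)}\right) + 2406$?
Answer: $-351$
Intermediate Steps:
$B{\left(U \right)} = -1$ ($B{\left(U \right)} = \frac{1}{-1} = -1$)
$\left(-2756 + B{\left(6 \left(0 - 1\right) \right)}\right) + 2406 = \left(-2756 - 1\right) + 2406 = -2757 + 2406 = -351$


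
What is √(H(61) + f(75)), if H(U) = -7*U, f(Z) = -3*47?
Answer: 2*I*√142 ≈ 23.833*I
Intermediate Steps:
f(Z) = -141
√(H(61) + f(75)) = √(-7*61 - 141) = √(-427 - 141) = √(-568) = 2*I*√142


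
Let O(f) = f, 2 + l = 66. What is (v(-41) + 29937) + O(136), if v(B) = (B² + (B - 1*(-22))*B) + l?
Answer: 32597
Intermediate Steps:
l = 64 (l = -2 + 66 = 64)
v(B) = 64 + B² + B*(22 + B) (v(B) = (B² + (B - 1*(-22))*B) + 64 = (B² + (B + 22)*B) + 64 = (B² + (22 + B)*B) + 64 = (B² + B*(22 + B)) + 64 = 64 + B² + B*(22 + B))
(v(-41) + 29937) + O(136) = ((64 + 2*(-41)² + 22*(-41)) + 29937) + 136 = ((64 + 2*1681 - 902) + 29937) + 136 = ((64 + 3362 - 902) + 29937) + 136 = (2524 + 29937) + 136 = 32461 + 136 = 32597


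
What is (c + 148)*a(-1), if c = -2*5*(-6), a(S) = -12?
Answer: -2496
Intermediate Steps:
c = 60 (c = -10*(-6) = 60)
(c + 148)*a(-1) = (60 + 148)*(-12) = 208*(-12) = -2496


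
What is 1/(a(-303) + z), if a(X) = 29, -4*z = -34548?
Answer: 1/8666 ≈ 0.00011539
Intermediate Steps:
z = 8637 (z = -¼*(-34548) = 8637)
1/(a(-303) + z) = 1/(29 + 8637) = 1/8666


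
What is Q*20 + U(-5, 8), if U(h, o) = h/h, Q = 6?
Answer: 121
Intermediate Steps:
U(h, o) = 1
Q*20 + U(-5, 8) = 6*20 + 1 = 120 + 1 = 121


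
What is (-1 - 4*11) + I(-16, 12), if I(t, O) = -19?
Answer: -64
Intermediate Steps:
(-1 - 4*11) + I(-16, 12) = (-1 - 4*11) - 19 = (-1 - 44) - 19 = -45 - 19 = -64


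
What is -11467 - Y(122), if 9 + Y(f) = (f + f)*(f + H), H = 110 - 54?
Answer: -54890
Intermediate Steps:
H = 56
Y(f) = -9 + 2*f*(56 + f) (Y(f) = -9 + (f + f)*(f + 56) = -9 + (2*f)*(56 + f) = -9 + 2*f*(56 + f))
-11467 - Y(122) = -11467 - (-9 + 2*122² + 112*122) = -11467 - (-9 + 2*14884 + 13664) = -11467 - (-9 + 29768 + 13664) = -11467 - 1*43423 = -11467 - 43423 = -54890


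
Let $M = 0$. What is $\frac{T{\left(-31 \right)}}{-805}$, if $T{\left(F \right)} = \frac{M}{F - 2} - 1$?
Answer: $\frac{1}{805} \approx 0.0012422$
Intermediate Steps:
$T{\left(F \right)} = -1$ ($T{\left(F \right)} = \frac{0}{F - 2} - 1 = \frac{0}{-2 + F} - 1 = 0 - 1 = -1$)
$\frac{T{\left(-31 \right)}}{-805} = - \frac{1}{-805} = \left(-1\right) \left(- \frac{1}{805}\right) = \frac{1}{805}$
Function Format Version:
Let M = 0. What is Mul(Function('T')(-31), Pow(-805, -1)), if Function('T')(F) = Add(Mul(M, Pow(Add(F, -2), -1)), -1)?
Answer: Rational(1, 805) ≈ 0.0012422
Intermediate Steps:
Function('T')(F) = -1 (Function('T')(F) = Add(Mul(0, Pow(Add(F, -2), -1)), -1) = Add(Mul(0, Pow(Add(-2, F), -1)), -1) = Add(0, -1) = -1)
Mul(Function('T')(-31), Pow(-805, -1)) = Mul(-1, Pow(-805, -1)) = Mul(-1, Rational(-1, 805)) = Rational(1, 805)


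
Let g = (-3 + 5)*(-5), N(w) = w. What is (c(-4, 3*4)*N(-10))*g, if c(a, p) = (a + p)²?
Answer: 6400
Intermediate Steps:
g = -10 (g = 2*(-5) = -10)
(c(-4, 3*4)*N(-10))*g = ((-4 + 3*4)²*(-10))*(-10) = ((-4 + 12)²*(-10))*(-10) = (8²*(-10))*(-10) = (64*(-10))*(-10) = -640*(-10) = 6400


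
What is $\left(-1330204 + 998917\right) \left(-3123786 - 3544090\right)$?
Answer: $2208980636412$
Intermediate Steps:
$\left(-1330204 + 998917\right) \left(-3123786 - 3544090\right) = \left(-331287\right) \left(-6667876\right) = 2208980636412$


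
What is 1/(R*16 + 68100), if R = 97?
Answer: 1/69652 ≈ 1.4357e-5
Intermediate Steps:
1/(R*16 + 68100) = 1/(97*16 + 68100) = 1/(1552 + 68100) = 1/69652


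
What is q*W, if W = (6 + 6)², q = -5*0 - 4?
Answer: -576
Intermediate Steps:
q = -4 (q = 0 - 4 = -4)
W = 144 (W = 12² = 144)
q*W = -4*144 = -576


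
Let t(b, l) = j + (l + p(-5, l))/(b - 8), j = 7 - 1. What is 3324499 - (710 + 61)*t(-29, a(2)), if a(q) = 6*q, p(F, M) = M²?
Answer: 122955577/37 ≈ 3.3231e+6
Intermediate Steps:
j = 6
t(b, l) = 6 + (l + l²)/(-8 + b) (t(b, l) = 6 + (l + l²)/(b - 8) = 6 + (l + l²)/(-8 + b))
3324499 - (710 + 61)*t(-29, a(2)) = 3324499 - (710 + 61)*(-48 + 6*2 + (6*2)² + 6*(-29))/(-8 - 29) = 3324499 - 771*(-48 + 12 + 12² - 174)/(-37) = 3324499 - 771*(-(-48 + 12 + 144 - 174)/37) = 3324499 - 771*(-1/37*(-66)) = 3324499 - 771*66/37 = 3324499 - 1*50886/37 = 3324499 - 50886/37 = 122955577/37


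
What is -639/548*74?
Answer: -23643/274 ≈ -86.288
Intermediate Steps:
-639/548*74 = -23643/274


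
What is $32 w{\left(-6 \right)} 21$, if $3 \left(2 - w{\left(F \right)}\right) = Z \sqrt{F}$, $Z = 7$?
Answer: $1344 - 1568 i \sqrt{6} \approx 1344.0 - 3840.8 i$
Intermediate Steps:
$w{\left(F \right)} = 2 - \frac{7 \sqrt{F}}{3}$
$32 w{\left(-6 \right)} 21 = 32 \left(2 - \frac{7 \sqrt{-6}}{3}\right) 21 = 32 \left(2 - \frac{7 i \sqrt{6}}{3}\right) 21 = \left(64 - \frac{224 i \sqrt{6}}{3}\right) 21 = 1344 - 1568 i \sqrt{6}$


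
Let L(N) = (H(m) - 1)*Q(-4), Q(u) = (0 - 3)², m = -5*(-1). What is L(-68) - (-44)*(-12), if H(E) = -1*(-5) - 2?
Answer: -510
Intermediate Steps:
m = 5
H(E) = 3 (H(E) = 5 - 2 = 3)
Q(u) = 9 (Q(u) = (-3)² = 9)
L(N) = 18 (L(N) = (3 - 1)*9 = 2*9 = 18)
L(-68) - (-44)*(-12) = 18 - (-44)*(-12) = 18 - 1*528 = 18 - 528 = -510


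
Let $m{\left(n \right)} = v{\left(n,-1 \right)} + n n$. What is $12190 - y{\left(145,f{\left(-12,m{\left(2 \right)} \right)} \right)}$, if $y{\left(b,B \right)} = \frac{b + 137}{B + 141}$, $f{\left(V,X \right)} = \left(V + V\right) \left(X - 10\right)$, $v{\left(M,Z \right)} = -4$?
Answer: $\frac{1548036}{127} \approx 12189.0$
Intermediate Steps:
$m{\left(n \right)} = -4 + n^{2}$ ($m{\left(n \right)} = -4 + n n = -4 + n^{2}$)
$f{\left(V,X \right)} = 2 V \left(-10 + X\right)$
$y{\left(b,B \right)} = \frac{137 + b}{141 + B}$
$12190 - y{\left(145,f{\left(-12,m{\left(2 \right)} \right)} \right)} = 12190 - \frac{137 + 145}{141 + 2 \left(-12\right) \left(-10 - \left(4 - 2^{2}\right)\right)} = 12190 - \frac{1}{141 + 2 \left(-12\right) \left(-10 + \left(-4 + 4\right)\right)} 282 = 12190 - \frac{1}{141 + 2 \left(-12\right) \left(-10 + 0\right)} 282 = 12190 - \frac{1}{141 + 2 \left(-12\right) \left(-10\right)} 282 = 12190 - \frac{1}{141 + 240} \cdot 282 = 12190 - \frac{1}{381} \cdot 282 = 12190 - \frac{94}{127} = \frac{1548036}{127}$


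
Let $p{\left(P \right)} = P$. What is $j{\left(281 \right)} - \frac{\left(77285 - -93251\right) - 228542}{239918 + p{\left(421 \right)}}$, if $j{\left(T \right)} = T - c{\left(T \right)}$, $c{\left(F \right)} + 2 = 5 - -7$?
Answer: $\frac{65189875}{240339} \approx 271.24$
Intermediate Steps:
$c{\left(F \right)} = 10$ ($c{\left(F \right)} = -2 + \left(5 - -7\right) = -2 + \left(5 + 7\right) = -2 + 12 = 10$)
$j{\left(T \right)} = -10 + T$ ($j{\left(T \right)} = T - 10 = -10 + T$)
$j{\left(281 \right)} - \frac{\left(77285 - -93251\right) - 228542}{239918 + p{\left(421 \right)}} = \left(-10 + 281\right) - \frac{\left(77285 - -93251\right) - 228542}{239918 + 421} = 271 - \frac{\left(77285 + 93251\right) - 228542}{240339} = 271 - \left(170536 - 228542\right) \frac{1}{240339} = 271 - \left(-58006\right) \frac{1}{240339} = 271 - - \frac{58006}{240339} = 271 + \frac{58006}{240339} = \frac{65189875}{240339}$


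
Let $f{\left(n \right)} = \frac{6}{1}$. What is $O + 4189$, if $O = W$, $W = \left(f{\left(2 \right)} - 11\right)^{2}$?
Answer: $4214$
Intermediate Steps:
$f{\left(n \right)} = 6$ ($f{\left(n \right)} = 6 \cdot 1 = 6$)
$W = 25$ ($W = \left(6 - 11\right)^{2} = \left(-5\right)^{2} = 25$)
$O = 25$
$O + 4189 = 25 + 4189 = 4214$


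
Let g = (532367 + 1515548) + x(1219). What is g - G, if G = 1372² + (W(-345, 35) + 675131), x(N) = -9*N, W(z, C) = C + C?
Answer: -520641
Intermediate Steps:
W(z, C) = 2*C
g = 2036944 (g = (532367 + 1515548) - 9*1219 = 2047915 - 10971 = 2036944)
G = 2557585 (G = 1372² + (2*35 + 675131) = 1882384 + (70 + 675131) = 1882384 + 675201 = 2557585)
g - G = 2036944 - 1*2557585 = 2036944 - 2557585 = -520641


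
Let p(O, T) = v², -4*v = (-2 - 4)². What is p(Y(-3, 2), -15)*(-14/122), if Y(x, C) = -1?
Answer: -567/61 ≈ -9.2951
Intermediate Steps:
v = -9 (v = -(-2 - 4)²/4 = -¼*(-6)² = -¼*36 = -9)
p(O, T) = 81 (p(O, T) = (-9)² = 81)
p(Y(-3, 2), -15)*(-14/122) = 81*(-14/122) = 81*(-14*1/122) = 81*(-7/61) = -567/61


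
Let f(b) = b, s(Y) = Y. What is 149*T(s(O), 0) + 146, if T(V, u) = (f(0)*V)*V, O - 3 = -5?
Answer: 146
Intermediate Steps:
O = -2 (O = 3 - 5 = -2)
T(V, u) = 0 (T(V, u) = (0*V)*V = 0*V = 0)
149*T(s(O), 0) + 146 = 149*0 + 146 = 0 + 146 = 146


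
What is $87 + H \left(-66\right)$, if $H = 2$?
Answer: $-45$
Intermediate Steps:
$87 + H \left(-66\right) = 87 + 2 \left(-66\right) = 87 - 132 = -45$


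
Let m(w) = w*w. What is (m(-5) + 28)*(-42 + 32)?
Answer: -530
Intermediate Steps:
m(w) = w²
(m(-5) + 28)*(-42 + 32) = ((-5)² + 28)*(-42 + 32) = (25 + 28)*(-10) = 53*(-10) = -530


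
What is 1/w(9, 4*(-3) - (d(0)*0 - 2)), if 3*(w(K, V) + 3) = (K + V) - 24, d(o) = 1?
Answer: -3/34 ≈ -0.088235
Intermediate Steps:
w(K, V) = -11 + K/3 + V/3 (w(K, V) = -3 + ((K + V) - 24)/3 = -3 + (-24 + K + V)/3 = -3 + (-8 + K/3 + V/3) = -11 + K/3 + V/3)
1/w(9, 4*(-3) - (d(0)*0 - 2)) = 1/(-11 + (⅓)*9 + (4*(-3) - (1*0 - 2))/3) = 1/(-11 + 3 + (-12 - (0 - 2))/3) = 1/(-11 + 3 + (-12 - 1*(-2))/3) = 1/(-11 + 3 + (-12 + 2)/3) = 1/(-11 + 3 + (⅓)*(-10)) = 1/(-11 + 3 - 10/3) = 1/(-34/3) = -3/34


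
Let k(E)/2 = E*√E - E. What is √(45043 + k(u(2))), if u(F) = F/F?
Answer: √45043 ≈ 212.23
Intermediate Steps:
u(F) = 1
k(E) = -2*E + 2*E^(3/2) (k(E) = 2*(E*√E - E) = 2*(E^(3/2) - E) = -2*E + 2*E^(3/2))
√(45043 + k(u(2))) = √(45043 + (-2*1 + 2*1^(3/2))) = √(45043 + (-2 + 2*1)) = √(45043 + (-2 + 2)) = √(45043 + 0) = √45043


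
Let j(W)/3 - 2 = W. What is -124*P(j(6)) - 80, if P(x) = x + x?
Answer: -6032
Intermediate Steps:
j(W) = 6 + 3*W
P(x) = 2*x
-124*P(j(6)) - 80 = -248*(6 + 3*6) - 80 = -248*(6 + 18) - 80 = -248*24 - 80 = -124*48 - 80 = -5952 - 80 = -6032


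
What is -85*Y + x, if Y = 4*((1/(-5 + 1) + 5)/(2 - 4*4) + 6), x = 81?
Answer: -25811/14 ≈ -1843.6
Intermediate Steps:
Y = 317/14 (Y = 4*((1/(-4) + 5)/(2 - 16) + 6) = 4*((-1/4 + 5)/(-14) + 6) = 4*((19/4)*(-1/14) + 6) = 4*(-19/56 + 6) = 4*(317/56) = 317/14 ≈ 22.643)
-85*Y + x = -85*317/14 + 81 = -26945/14 + 81 = -25811/14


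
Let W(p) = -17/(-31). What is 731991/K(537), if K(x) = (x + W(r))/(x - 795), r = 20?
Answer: -2927232009/8332 ≈ -3.5132e+5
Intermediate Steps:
W(p) = 17/31 (W(p) = -17*(-1/31) = 17/31)
K(x) = (17/31 + x)/(-795 + x) (K(x) = (x + 17/31)/(x - 795) = (17/31 + x)/(-795 + x))
731991/K(537) = 731991/(((17/31 + 537)/(-795 + 537))) = 731991/(((16664/31)/(-258))) = 731991/((-1/258*16664/31)) = 731991/(-8332/3999) = 731991*(-3999/8332) = -2927232009/8332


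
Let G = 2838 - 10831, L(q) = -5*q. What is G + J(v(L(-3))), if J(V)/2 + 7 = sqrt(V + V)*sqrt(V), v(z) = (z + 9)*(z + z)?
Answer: -8007 + 1440*sqrt(2) ≈ -5970.5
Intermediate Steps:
v(z) = 2*z*(9 + z) (v(z) = (9 + z)*(2*z) = 2*z*(9 + z))
G = -7993
J(V) = -14 + 2*V*sqrt(2) (J(V) = -14 + 2*(sqrt(V + V)*sqrt(V)) = -14 + 2*(sqrt(2*V)*sqrt(V)) = -14 + 2*((sqrt(2)*sqrt(V))*sqrt(V)) = -14 + 2*(V*sqrt(2)) = -14 + 2*V*sqrt(2))
G + J(v(L(-3))) = -7993 + (-14 + 2*(2*(-5*(-3))*(9 - 5*(-3)))*sqrt(2)) = -7993 + (-14 + 2*(2*15*(9 + 15))*sqrt(2)) = -7993 + (-14 + 2*(2*15*24)*sqrt(2)) = -7993 + (-14 + 2*720*sqrt(2)) = -7993 + (-14 + 1440*sqrt(2)) = -8007 + 1440*sqrt(2)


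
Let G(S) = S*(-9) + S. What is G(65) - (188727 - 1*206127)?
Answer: 16880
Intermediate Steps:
G(S) = -8*S (G(S) = -9*S + S = -8*S)
G(65) - (188727 - 1*206127) = -8*65 - (188727 - 1*206127) = -520 - (188727 - 206127) = -520 - 1*(-17400) = -520 + 17400 = 16880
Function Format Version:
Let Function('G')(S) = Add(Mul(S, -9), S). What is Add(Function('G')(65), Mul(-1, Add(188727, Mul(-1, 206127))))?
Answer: 16880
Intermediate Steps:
Function('G')(S) = Mul(-8, S) (Function('G')(S) = Add(Mul(-9, S), S) = Mul(-8, S))
Add(Function('G')(65), Mul(-1, Add(188727, Mul(-1, 206127)))) = Add(Mul(-8, 65), Mul(-1, Add(188727, Mul(-1, 206127)))) = Add(-520, Mul(-1, Add(188727, -206127))) = Add(-520, Mul(-1, -17400)) = Add(-520, 17400) = 16880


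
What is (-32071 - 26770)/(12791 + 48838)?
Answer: -58841/61629 ≈ -0.95476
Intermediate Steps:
(-32071 - 26770)/(12791 + 48838) = -58841/61629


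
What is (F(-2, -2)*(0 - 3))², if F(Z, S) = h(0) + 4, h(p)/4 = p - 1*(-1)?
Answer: 576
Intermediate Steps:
h(p) = 4 + 4*p (h(p) = 4*(p - 1*(-1)) = 4*(p + 1) = 4*(1 + p) = 4 + 4*p)
F(Z, S) = 8 (F(Z, S) = (4 + 4*0) + 4 = (4 + 0) + 4 = 4 + 4 = 8)
(F(-2, -2)*(0 - 3))² = (8*(0 - 3))² = (8*(-3))² = (-24)² = 576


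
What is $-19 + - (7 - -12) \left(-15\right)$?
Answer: $266$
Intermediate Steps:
$-19 + - (7 - -12) \left(-15\right) = -19 + - (7 + 12) \left(-15\right) = -19 + \left(-1\right) 19 \left(-15\right) = -19 - -285 = -19 + 285 = 266$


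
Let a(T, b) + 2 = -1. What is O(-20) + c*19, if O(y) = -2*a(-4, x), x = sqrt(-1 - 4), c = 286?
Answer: 5440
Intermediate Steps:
x = I*sqrt(5) (x = sqrt(-5) = I*sqrt(5) ≈ 2.2361*I)
a(T, b) = -3 (a(T, b) = -2 - 1 = -3)
O(y) = 6 (O(y) = -2*(-3) = 6)
O(-20) + c*19 = 6 + 286*19 = 6 + 5434 = 5440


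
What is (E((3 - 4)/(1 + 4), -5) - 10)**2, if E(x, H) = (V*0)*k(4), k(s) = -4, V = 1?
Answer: 100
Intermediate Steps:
E(x, H) = 0 (E(x, H) = (1*0)*(-4) = 0*(-4) = 0)
(E((3 - 4)/(1 + 4), -5) - 10)**2 = (0 - 10)**2 = (-10)**2 = 100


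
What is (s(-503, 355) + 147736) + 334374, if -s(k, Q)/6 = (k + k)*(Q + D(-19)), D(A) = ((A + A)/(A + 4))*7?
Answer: 13659642/5 ≈ 2.7319e+6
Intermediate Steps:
D(A) = 14*A/(4 + A) (D(A) = ((2*A)/(4 + A))*7 = (2*A/(4 + A))*7 = 14*A/(4 + A))
s(k, Q) = -12*k*(266/15 + Q) (s(k, Q) = -6*(k + k)*(Q + 14*(-19)/(4 - 19)) = -6*2*k*(Q + 14*(-19)/(-15)) = -6*2*k*(Q + 14*(-19)*(-1/15)) = -6*2*k*(Q + 266/15) = -6*2*k*(266/15 + Q) = -12*k*(266/15 + Q))
(s(-503, 355) + 147736) + 334374 = (-⅘*(-503)*(266 + 15*355) + 147736) + 334374 = (-⅘*(-503)*(266 + 5325) + 147736) + 334374 = (-⅘*(-503)*5591 + 147736) + 334374 = (11249092/5 + 147736) + 334374 = 11987772/5 + 334374 = 13659642/5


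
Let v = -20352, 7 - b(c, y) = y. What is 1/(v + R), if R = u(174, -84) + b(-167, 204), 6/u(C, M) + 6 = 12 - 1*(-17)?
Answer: -23/472621 ≈ -4.8665e-5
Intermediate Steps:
u(C, M) = 6/23 (u(C, M) = 6/(-6 + (12 - 1*(-17))) = 6/(-6 + (12 + 17)) = 6/(-6 + 29) = 6/23)
b(c, y) = 7 - y
R = -4525/23 (R = 6/23 + (7 - 1*204) = 6/23 + (7 - 204) = 6/23 - 197 = -4525/23 ≈ -196.74)
1/(v + R) = 1/(-20352 - 4525/23) = 1/(-472621/23) = -23/472621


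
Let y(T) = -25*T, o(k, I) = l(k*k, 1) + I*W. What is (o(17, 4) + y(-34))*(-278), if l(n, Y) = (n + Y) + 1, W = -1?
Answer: -316086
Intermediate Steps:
l(n, Y) = 1 + Y + n (l(n, Y) = (Y + n) + 1 = 1 + Y + n)
o(k, I) = 2 + k**2 - I (o(k, I) = (1 + 1 + k*k) + I*(-1) = (1 + 1 + k**2) - I = (2 + k**2) - I = 2 + k**2 - I)
(o(17, 4) + y(-34))*(-278) = ((2 + 17**2 - 1*4) - 25*(-34))*(-278) = ((2 + 289 - 4) + 850)*(-278) = (287 + 850)*(-278) = 1137*(-278) = -316086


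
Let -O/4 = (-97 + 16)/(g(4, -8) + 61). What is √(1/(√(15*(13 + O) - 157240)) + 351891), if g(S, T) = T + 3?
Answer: √(1699152383180837475 - 2197415*I*√30763810)/2197415 ≈ 593.2 - 2.1275e-6*I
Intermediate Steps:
g(S, T) = 3 + T
O = 81/14 (O = -4*(-97 + 16)/((3 - 8) + 61) = -(-324)/(-5 + 61) = -(-324)/56 = -4*(-81/56) = 81/14 ≈ 5.7857)
√(1/(√(15*(13 + O) - 157240)) + 351891) = √(1/(√(15*(13 + 81/14) - 157240)) + 351891) = √(1/(√(15*(263/14) - 157240)) + 351891) = √(1/(√(3945/14 - 157240)) + 351891) = √(1/(√(-2197415/14)) + 351891) = √(1/(I*√30763810/14) + 351891) = √(-I*√30763810/2197415 + 351891) = √(351891 - I*√30763810/2197415)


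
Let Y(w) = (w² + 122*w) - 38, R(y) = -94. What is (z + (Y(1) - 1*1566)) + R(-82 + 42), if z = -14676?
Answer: -16251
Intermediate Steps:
Y(w) = -38 + w² + 122*w
(z + (Y(1) - 1*1566)) + R(-82 + 42) = (-14676 + ((-38 + 1² + 122*1) - 1*1566)) - 94 = (-14676 + ((-38 + 1 + 122) - 1566)) - 94 = (-14676 + (85 - 1566)) - 94 = (-14676 - 1481) - 94 = -16157 - 94 = -16251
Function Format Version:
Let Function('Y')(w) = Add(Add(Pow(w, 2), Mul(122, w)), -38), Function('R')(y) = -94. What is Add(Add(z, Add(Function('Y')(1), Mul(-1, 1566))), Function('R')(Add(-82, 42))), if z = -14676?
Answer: -16251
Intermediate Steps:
Function('Y')(w) = Add(-38, Pow(w, 2), Mul(122, w))
Add(Add(z, Add(Function('Y')(1), Mul(-1, 1566))), Function('R')(Add(-82, 42))) = Add(Add(-14676, Add(Add(-38, Pow(1, 2), Mul(122, 1)), Mul(-1, 1566))), -94) = Add(Add(-14676, Add(Add(-38, 1, 122), -1566)), -94) = Add(Add(-14676, Add(85, -1566)), -94) = Add(Add(-14676, -1481), -94) = Add(-16157, -94) = -16251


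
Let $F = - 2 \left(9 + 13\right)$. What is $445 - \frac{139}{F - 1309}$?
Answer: $\frac{602224}{1353} \approx 445.1$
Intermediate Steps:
$F = -44$ ($F = \left(-2\right) 22 = -44$)
$445 - \frac{139}{F - 1309} = 445 - \frac{139}{-44 - 1309} = 445 - \frac{139}{-1353} = 445 - - \frac{139}{1353} = 445 + \frac{139}{1353} = \frac{602224}{1353}$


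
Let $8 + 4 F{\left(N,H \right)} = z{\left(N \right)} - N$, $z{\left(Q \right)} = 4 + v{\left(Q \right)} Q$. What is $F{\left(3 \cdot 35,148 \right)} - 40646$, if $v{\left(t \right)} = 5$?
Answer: $-40542$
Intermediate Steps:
$z{\left(Q \right)} = 4 + 5 Q$
$F{\left(N,H \right)} = -1 + N$ ($F{\left(N,H \right)} = -2 + \frac{\left(4 + 5 N\right) - N}{4} = -2 + \frac{4 + 4 N}{4} = -2 + \left(1 + N\right) = -1 + N$)
$F{\left(3 \cdot 35,148 \right)} - 40646 = \left(-1 + 3 \cdot 35\right) - 40646 = \left(-1 + 105\right) - 40646 = 104 - 40646 = -40542$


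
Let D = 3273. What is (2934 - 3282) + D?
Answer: 2925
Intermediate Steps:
(2934 - 3282) + D = (2934 - 3282) + 3273 = -348 + 3273 = 2925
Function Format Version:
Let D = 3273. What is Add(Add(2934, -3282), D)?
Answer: 2925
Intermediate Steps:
Add(Add(2934, -3282), D) = Add(Add(2934, -3282), 3273) = Add(-348, 3273) = 2925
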